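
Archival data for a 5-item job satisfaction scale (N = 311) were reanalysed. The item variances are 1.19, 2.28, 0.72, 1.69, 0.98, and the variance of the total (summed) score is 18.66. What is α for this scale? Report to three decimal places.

sum of item variances = 1.19 + 2.28 + 0.72 + 1.69 + 0.98 = 6.86
α = (k/(k−1))·(1 − sum of item variances/σ²_total) = (5/4)·(1 − 6.86/18.66) = 0.790

α = 0.790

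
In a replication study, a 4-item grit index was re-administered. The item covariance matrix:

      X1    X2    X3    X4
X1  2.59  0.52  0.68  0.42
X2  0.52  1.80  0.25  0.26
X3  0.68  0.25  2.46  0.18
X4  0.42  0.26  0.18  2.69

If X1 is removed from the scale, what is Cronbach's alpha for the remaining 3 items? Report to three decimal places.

Cronbach's alpha = 0.248

Remaining items: X2, X3, X4 (k = 3).
Σσᵢ² = 1.80 + 2.46 + 2.69 = 6.95
total variance = 6.95 + 2 × 0.69 = 8.33
α (item deleted) = (3/2)·(1 − 6.95/8.33) = 0.248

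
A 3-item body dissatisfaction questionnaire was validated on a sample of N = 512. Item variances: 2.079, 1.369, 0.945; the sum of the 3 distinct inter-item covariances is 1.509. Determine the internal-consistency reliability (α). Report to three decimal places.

Σσ²ᵢ = 2.079 + 1.369 + 0.945 = 4.393
Sum of distinct covariances = 1.509
σ²_T = Σσ²ᵢ + 2·Σcov = 4.393 + 2 × 1.509 = 7.411
α = (3/2)·(1 − 4.393/7.411) = 0.611

α = 0.611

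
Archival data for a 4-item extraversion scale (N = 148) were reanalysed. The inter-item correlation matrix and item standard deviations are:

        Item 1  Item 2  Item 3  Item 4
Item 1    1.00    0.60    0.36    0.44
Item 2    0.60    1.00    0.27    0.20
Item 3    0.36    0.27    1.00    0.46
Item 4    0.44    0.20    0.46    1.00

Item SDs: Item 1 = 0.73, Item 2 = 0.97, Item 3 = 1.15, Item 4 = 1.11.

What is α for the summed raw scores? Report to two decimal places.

Σσ²ᵢ = 0.73² + 0.97² + 1.15² + 1.11² = 4.0284
Covariances σ_ij = r_ij · s_i · s_j:
  σ(Item 1,Item 2) = 0.60 × 0.73 × 0.97 = 0.4249
  σ(Item 1,Item 3) = 0.36 × 0.73 × 1.15 = 0.3022
  σ(Item 1,Item 4) = 0.44 × 0.73 × 1.11 = 0.3565
  σ(Item 2,Item 3) = 0.27 × 0.97 × 1.15 = 0.3012
  σ(Item 2,Item 4) = 0.20 × 0.97 × 1.11 = 0.2153
  σ(Item 3,Item 4) = 0.46 × 1.15 × 1.11 = 0.5872
σ²_T = Σσ²ᵢ + 2·Σσ_ij = 4.0284 + 2 × 2.1873 = 8.4030
α = (4/3)·(1 − 4.0284/8.4030) = 0.69

α = 0.69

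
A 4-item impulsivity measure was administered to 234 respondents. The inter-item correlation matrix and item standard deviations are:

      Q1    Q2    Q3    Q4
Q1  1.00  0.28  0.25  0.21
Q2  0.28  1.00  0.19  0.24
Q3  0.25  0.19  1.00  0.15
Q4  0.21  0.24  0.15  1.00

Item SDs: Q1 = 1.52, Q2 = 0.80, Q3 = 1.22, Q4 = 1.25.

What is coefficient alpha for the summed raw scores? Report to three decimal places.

Σσ²ᵢ = 1.52² + 0.80² + 1.22² + 1.25² = 6.0013
Covariances σ_ij = r_ij · s_i · s_j:
  σ(Q1,Q2) = 0.28 × 1.52 × 0.80 = 0.3405
  σ(Q1,Q3) = 0.25 × 1.52 × 1.22 = 0.4636
  σ(Q1,Q4) = 0.21 × 1.52 × 1.25 = 0.3990
  σ(Q2,Q3) = 0.19 × 0.80 × 1.22 = 0.1854
  σ(Q2,Q4) = 0.24 × 0.80 × 1.25 = 0.2400
  σ(Q3,Q4) = 0.15 × 1.22 × 1.25 = 0.2288
σ²_T = Σσ²ᵢ + 2·Σσ_ij = 6.0013 + 2 × 1.8573 = 9.7159
α = (4/3)·(1 − 6.0013/9.7159) = 0.510

coefficient alpha = 0.510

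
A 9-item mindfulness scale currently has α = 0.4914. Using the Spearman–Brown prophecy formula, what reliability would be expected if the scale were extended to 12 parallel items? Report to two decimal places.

Length factor m = 12/9 = 1.3333
α' = m·α / (1 + (m−1)·α)
   = 12/9 × 0.4914 / (1 + (12/9 − 1) × 0.4914)
   = 0.6552 / 1.1638 = 0.56

predicted reliability = 0.56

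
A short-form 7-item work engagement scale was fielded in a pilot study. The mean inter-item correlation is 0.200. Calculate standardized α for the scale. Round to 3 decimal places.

Standardized α = k·r̄ / (1 + (k−1)·r̄) = 7 × 0.200 / (1 + 6 × 0.200)
  = 1.4000 / 2.2000 = 0.636

α = 0.636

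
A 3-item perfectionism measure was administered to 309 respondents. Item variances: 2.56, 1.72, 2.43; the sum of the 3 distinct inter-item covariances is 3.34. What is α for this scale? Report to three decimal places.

α = 0.748

sum of item variances = 2.56 + 1.72 + 2.43 = 6.71
Sum of distinct covariances = 3.34
total variance = sum of item variances + 2·Σcov = 6.71 + 2 × 3.34 = 13.39
α = (3/2)·(1 − 6.71/13.39) = 0.748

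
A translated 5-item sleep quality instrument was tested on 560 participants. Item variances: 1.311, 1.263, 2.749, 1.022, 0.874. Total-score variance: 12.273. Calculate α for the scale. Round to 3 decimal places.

Σσᵢ² = 1.311 + 1.263 + 2.749 + 1.022 + 0.874 = 7.219
α = (k/(k−1))·(1 − Σσᵢ²/σ²_total) = (5/4)·(1 − 7.219/12.273) = 0.515

α = 0.515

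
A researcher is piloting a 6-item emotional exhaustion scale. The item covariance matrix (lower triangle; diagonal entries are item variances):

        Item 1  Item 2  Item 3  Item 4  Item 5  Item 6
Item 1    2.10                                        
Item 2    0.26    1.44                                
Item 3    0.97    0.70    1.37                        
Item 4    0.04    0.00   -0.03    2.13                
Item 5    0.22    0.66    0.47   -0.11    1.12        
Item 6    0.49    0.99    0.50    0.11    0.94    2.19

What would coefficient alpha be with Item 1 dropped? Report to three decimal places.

α = 0.633

Remaining items: Item 2, Item 3, Item 4, Item 5, Item 6 (k = 5).
Σσᵢ² = 1.44 + 1.37 + 2.13 + 1.12 + 2.19 = 8.25
σ²_total = 8.25 + 2 × 4.23 = 16.71
α (item deleted) = (5/4)·(1 − 8.25/16.71) = 0.633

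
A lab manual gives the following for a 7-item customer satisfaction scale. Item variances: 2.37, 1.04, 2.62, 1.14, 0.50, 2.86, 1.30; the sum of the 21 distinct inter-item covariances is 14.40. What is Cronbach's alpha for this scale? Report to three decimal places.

Σσ²ᵢ = 2.37 + 1.04 + 2.62 + 1.14 + 0.50 + 2.86 + 1.30 = 11.83
Sum of distinct covariances = 14.40
total variance = Σσ²ᵢ + 2·Σcov = 11.83 + 2 × 14.40 = 40.63
α = (7/6)·(1 − 11.83/40.63) = 0.827

Cronbach's alpha = 0.827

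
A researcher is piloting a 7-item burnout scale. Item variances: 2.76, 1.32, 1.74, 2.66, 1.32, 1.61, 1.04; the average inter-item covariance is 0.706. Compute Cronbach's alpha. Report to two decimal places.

α = 0.82

Σσ²ᵢ = 2.76 + 1.32 + 1.74 + 2.66 + 1.32 + 1.61 + 1.04 = 12.45
Sum of the 21 distinct covariances = 21 × 0.706 = 14.826
σ²_total = Σσ²ᵢ + 2·Σcov = 12.45 + 2 × 14.826 = 42.102
α = (7/6)·(1 − 12.45/42.102) = 0.82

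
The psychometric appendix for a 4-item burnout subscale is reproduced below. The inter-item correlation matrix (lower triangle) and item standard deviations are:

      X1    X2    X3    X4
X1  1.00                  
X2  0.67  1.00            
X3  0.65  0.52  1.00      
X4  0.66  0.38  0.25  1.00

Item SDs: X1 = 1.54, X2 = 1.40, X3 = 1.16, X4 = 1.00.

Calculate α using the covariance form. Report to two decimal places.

Σσ²ᵢ = 1.54² + 1.40² + 1.16² + 1.00² = 6.6772
Covariances σ_ij = r_ij · s_i · s_j:
  σ(X1,X2) = 0.67 × 1.54 × 1.40 = 1.4445
  σ(X1,X3) = 0.65 × 1.54 × 1.16 = 1.1612
  σ(X1,X4) = 0.66 × 1.54 × 1.00 = 1.0164
  σ(X2,X3) = 0.52 × 1.40 × 1.16 = 0.8445
  σ(X2,X4) = 0.38 × 1.40 × 1.00 = 0.5320
  σ(X3,X4) = 0.25 × 1.16 × 1.00 = 0.2900
σ²_T = Σσ²ᵢ + 2·Σσ_ij = 6.6772 + 2 × 5.2886 = 17.2544
α = (4/3)·(1 − 6.6772/17.2544) = 0.82

α = 0.82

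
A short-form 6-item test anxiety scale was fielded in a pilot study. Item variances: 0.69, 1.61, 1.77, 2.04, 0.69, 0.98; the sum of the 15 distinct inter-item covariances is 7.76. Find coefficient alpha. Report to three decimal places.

Σσ²ᵢ = 0.69 + 1.61 + 1.77 + 2.04 + 0.69 + 0.98 = 7.78
Sum of distinct covariances = 7.76
Var(T) = Σσ²ᵢ + 2·Σcov = 7.78 + 2 × 7.76 = 23.30
α = (6/5)·(1 − 7.78/23.30) = 0.799

α = 0.799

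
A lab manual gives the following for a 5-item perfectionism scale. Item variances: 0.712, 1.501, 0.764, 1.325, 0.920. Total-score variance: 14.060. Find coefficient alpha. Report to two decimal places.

Σσ²ᵢ = 0.712 + 1.501 + 0.764 + 1.325 + 0.920 = 5.222
α = (k/(k−1))·(1 − Σσ²ᵢ/σ²_T) = (5/4)·(1 − 5.222/14.060) = 0.79

α = 0.79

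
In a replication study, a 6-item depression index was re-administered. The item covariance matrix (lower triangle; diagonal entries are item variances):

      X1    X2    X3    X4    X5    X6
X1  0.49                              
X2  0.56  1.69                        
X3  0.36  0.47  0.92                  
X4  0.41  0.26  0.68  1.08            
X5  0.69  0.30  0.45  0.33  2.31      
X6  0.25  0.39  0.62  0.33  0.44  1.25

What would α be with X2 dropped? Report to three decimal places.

α = 0.751

Remaining items: X1, X3, X4, X5, X6 (k = 5).
Σσ²ᵢ = 0.49 + 0.92 + 1.08 + 2.31 + 1.25 = 6.05
Var(T) = 6.05 + 2 × 4.56 = 15.17
α (item deleted) = (5/4)·(1 − 6.05/15.17) = 0.751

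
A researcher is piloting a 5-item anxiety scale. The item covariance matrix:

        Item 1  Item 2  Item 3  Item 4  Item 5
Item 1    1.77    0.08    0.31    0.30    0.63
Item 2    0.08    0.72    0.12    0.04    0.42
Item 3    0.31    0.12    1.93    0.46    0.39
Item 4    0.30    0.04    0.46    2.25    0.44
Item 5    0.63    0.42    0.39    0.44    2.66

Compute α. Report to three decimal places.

α = 0.508

Σσ²ᵢ = 1.77 + 0.72 + 1.93 + 2.25 + 2.66 = 9.33
Sum of the distinct covariances = 3.19
σ²_total = 9.33 + 2 × 3.19 = 15.71
α = (k/(k−1))·(1 − Σσ²ᵢ/σ²_total) = (5/4)·(1 − 9.33/15.71) = 0.508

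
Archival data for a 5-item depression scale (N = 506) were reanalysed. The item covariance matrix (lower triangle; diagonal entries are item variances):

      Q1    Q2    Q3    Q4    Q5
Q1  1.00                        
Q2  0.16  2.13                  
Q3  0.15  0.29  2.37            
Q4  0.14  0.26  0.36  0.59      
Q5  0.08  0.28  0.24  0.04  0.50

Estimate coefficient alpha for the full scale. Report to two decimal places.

coefficient alpha = 0.47

Σσ²ᵢ = 1.00 + 2.13 + 2.37 + 0.59 + 0.50 = 6.59
Σ_{i<j} σ_ij = 2.00
σ²_total = 6.59 + 2 × 2.00 = 10.59
α = (k/(k−1))·(1 − Σσ²ᵢ/σ²_total) = (5/4)·(1 − 6.59/10.59) = 0.47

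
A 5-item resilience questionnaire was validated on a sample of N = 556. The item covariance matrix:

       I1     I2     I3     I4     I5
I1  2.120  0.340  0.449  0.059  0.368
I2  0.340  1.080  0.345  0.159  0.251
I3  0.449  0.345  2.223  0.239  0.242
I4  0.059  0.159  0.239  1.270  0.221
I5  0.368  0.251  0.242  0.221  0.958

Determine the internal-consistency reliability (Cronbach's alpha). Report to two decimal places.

Σσ²ᵢ = 2.120 + 1.080 + 2.223 + 1.270 + 0.958 = 7.651
Σ_{i<j} σ_ij = 2.673
σ²_T = 7.651 + 2 × 2.673 = 12.997
α = (k/(k−1))·(1 − Σσ²ᵢ/σ²_T) = (5/4)·(1 − 7.651/12.997) = 0.51

α = 0.51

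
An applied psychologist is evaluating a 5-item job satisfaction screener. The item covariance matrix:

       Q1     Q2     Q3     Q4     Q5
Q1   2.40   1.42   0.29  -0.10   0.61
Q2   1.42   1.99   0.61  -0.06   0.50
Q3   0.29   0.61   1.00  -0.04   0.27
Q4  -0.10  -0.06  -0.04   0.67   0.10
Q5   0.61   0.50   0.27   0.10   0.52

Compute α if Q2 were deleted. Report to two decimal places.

α = 0.44

Remaining items: Q1, Q3, Q4, Q5 (k = 4).
Σσ²ᵢ = 2.40 + 1.00 + 0.67 + 0.52 = 4.59
σ²_T = 4.59 + 2 × 1.13 = 6.85
α (item deleted) = (4/3)·(1 − 4.59/6.85) = 0.44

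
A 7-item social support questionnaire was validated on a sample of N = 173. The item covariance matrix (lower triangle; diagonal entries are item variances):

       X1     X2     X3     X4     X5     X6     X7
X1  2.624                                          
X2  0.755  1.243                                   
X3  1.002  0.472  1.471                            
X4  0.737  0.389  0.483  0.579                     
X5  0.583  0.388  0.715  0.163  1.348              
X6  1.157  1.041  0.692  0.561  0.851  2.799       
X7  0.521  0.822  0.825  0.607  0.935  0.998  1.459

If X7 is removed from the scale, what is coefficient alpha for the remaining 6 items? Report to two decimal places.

coefficient alpha = 0.80

Remaining items: X1, X2, X3, X4, X5, X6 (k = 6).
Σσ²ᵢ = 2.624 + 1.243 + 1.471 + 0.579 + 1.348 + 2.799 = 10.064
σ²_T = 10.064 + 2 × 9.989 = 30.042
α (item deleted) = (6/5)·(1 − 10.064/30.042) = 0.80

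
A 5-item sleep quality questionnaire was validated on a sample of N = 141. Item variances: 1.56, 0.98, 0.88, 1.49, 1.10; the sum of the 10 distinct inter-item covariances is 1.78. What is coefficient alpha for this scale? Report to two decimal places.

α = 0.46

Σσ²ᵢ = 1.56 + 0.98 + 0.88 + 1.49 + 1.10 = 6.01
Sum of distinct covariances = 1.78
σ²_T = Σσ²ᵢ + 2·Σcov = 6.01 + 2 × 1.78 = 9.57
α = (5/4)·(1 − 6.01/9.57) = 0.46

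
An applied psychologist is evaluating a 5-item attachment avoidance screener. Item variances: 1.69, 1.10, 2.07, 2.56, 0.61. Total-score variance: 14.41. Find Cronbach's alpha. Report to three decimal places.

Cronbach's alpha = 0.553

sum of item variances = 1.69 + 1.10 + 2.07 + 2.56 + 0.61 = 8.03
α = (k/(k−1))·(1 − sum of item variances/Var(T)) = (5/4)·(1 − 8.03/14.41) = 0.553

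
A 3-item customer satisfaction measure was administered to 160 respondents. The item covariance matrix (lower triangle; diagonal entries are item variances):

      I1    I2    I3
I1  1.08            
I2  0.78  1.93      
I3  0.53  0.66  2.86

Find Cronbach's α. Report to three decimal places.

Σσᵢ² = 1.08 + 1.93 + 2.86 = 5.87
Σ_{i<j} σ_ij = 1.97
σ²_total = 5.87 + 2 × 1.97 = 9.81
α = (k/(k−1))·(1 − Σσᵢ²/σ²_total) = (3/2)·(1 − 5.87/9.81) = 0.602

Cronbach's α = 0.602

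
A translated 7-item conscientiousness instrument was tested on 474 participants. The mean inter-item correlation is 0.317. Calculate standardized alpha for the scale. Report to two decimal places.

Standardized α = k·r̄ / (1 + (k−1)·r̄) = 7 × 0.317 / (1 + 6 × 0.317)
  = 2.2190 / 2.9020 = 0.76

α = 0.76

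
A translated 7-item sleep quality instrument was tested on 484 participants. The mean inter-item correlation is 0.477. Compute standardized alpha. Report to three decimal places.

standardized alpha = 0.865

Standardized α = k·r̄ / (1 + (k−1)·r̄) = 7 × 0.477 / (1 + 6 × 0.477)
  = 3.3390 / 3.8620 = 0.865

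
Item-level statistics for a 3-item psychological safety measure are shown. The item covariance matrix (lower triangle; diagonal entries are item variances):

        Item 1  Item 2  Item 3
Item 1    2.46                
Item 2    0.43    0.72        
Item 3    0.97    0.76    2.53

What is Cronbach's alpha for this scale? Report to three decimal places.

α = 0.646

sum of item variances = 2.46 + 0.72 + 2.53 = 5.71
Σ_{i<j} σ_ij = 2.16
Var(T) = 5.71 + 2 × 2.16 = 10.03
α = (k/(k−1))·(1 − sum of item variances/Var(T)) = (3/2)·(1 − 5.71/10.03) = 0.646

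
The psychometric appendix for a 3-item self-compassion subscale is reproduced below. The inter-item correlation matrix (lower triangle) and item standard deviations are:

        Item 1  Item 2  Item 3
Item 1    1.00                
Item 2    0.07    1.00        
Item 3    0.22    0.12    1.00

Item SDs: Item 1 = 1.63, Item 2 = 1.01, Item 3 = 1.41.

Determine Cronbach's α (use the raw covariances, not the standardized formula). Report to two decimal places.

Σσ²ᵢ = 1.63² + 1.01² + 1.41² = 5.6651
Covariances σ_ij = r_ij · s_i · s_j:
  σ(Item 1,Item 2) = 0.07 × 1.63 × 1.01 = 0.1152
  σ(Item 1,Item 3) = 0.22 × 1.63 × 1.41 = 0.5056
  σ(Item 2,Item 3) = 0.12 × 1.01 × 1.41 = 0.1709
σ²_T = Σσ²ᵢ + 2·Σσ_ij = 5.6651 + 2 × 0.7917 = 7.2485
α = (3/2)·(1 − 5.6651/7.2485) = 0.33

α = 0.33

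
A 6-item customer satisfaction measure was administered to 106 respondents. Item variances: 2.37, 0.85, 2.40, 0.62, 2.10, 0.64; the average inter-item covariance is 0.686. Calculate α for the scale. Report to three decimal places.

sum of item variances = 2.37 + 0.85 + 2.40 + 0.62 + 2.10 + 0.64 = 8.98
Sum of the 15 distinct covariances = 15 × 0.686 = 10.290
total variance = sum of item variances + 2·Σcov = 8.98 + 2 × 10.290 = 29.560
α = (6/5)·(1 − 8.98/29.560) = 0.835

α = 0.835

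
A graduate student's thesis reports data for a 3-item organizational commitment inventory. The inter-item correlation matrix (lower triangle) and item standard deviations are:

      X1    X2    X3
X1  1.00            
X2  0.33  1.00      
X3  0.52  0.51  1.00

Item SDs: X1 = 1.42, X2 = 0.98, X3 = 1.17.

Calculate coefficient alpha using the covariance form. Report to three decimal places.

Σσ²ᵢ = 1.42² + 0.98² + 1.17² = 4.3457
Covariances σ_ij = r_ij · s_i · s_j:
  σ(X1,X2) = 0.33 × 1.42 × 0.98 = 0.4592
  σ(X1,X3) = 0.52 × 1.42 × 1.17 = 0.8639
  σ(X2,X3) = 0.51 × 0.98 × 1.17 = 0.5848
σ²_T = Σσ²ᵢ + 2·Σσ_ij = 4.3457 + 2 × 1.9079 = 8.1615
α = (3/2)·(1 − 4.3457/8.1615) = 0.701

coefficient alpha = 0.701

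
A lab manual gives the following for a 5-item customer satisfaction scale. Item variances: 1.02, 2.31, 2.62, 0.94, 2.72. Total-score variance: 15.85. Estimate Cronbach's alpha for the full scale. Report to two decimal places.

α = 0.49

Σσ²ᵢ = 1.02 + 2.31 + 2.62 + 0.94 + 2.72 = 9.61
α = (k/(k−1))·(1 − Σσ²ᵢ/total variance) = (5/4)·(1 − 9.61/15.85) = 0.49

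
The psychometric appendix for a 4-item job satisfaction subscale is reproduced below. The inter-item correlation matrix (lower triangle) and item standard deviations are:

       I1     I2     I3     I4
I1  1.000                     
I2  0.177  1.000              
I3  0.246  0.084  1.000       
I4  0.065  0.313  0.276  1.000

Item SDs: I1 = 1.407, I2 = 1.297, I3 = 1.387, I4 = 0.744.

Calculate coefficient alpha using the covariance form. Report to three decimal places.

α = 0.459

Σσ²ᵢ = 1.407² + 1.297² + 1.387² + 0.744² = 6.1392
Covariances σ_ij = r_ij · s_i · s_j:
  σ(I1,I2) = 0.177 × 1.407 × 1.297 = 0.3230
  σ(I1,I3) = 0.246 × 1.407 × 1.387 = 0.4801
  σ(I1,I4) = 0.065 × 1.407 × 0.744 = 0.0680
  σ(I2,I3) = 0.084 × 1.297 × 1.387 = 0.1511
  σ(I2,I4) = 0.313 × 1.297 × 0.744 = 0.3020
  σ(I3,I4) = 0.276 × 1.387 × 0.744 = 0.2848
σ²_T = Σσ²ᵢ + 2·Σσ_ij = 6.1392 + 2 × 1.6090 = 9.3572
α = (4/3)·(1 − 6.1392/9.3572) = 0.459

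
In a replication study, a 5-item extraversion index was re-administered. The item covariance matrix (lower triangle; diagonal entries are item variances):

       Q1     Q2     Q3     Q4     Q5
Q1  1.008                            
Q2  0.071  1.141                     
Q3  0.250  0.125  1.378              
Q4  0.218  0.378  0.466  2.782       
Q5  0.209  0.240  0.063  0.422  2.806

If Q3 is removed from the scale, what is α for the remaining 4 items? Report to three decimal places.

α = 0.379

Remaining items: Q1, Q2, Q4, Q5 (k = 4).
ΣVar(i) = 1.008 + 1.141 + 2.782 + 2.806 = 7.737
Var(T) = 7.737 + 2 × 1.538 = 10.813
α (item deleted) = (4/3)·(1 − 7.737/10.813) = 0.379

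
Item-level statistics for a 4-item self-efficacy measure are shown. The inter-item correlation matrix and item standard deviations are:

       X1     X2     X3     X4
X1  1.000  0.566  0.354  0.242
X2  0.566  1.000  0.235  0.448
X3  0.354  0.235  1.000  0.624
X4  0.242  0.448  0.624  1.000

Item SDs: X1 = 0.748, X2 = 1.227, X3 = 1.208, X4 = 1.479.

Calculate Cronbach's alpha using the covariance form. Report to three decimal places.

Cronbach's alpha = 0.723

Σσ²ᵢ = 0.748² + 1.227² + 1.208² + 1.479² = 5.7117
Covariances σ_ij = r_ij · s_i · s_j:
  σ(X1,X2) = 0.566 × 0.748 × 1.227 = 0.5195
  σ(X1,X3) = 0.354 × 0.748 × 1.208 = 0.3199
  σ(X1,X4) = 0.242 × 0.748 × 1.479 = 0.2677
  σ(X2,X3) = 0.235 × 1.227 × 1.208 = 0.3483
  σ(X2,X4) = 0.448 × 1.227 × 1.479 = 0.8130
  σ(X3,X4) = 0.624 × 1.208 × 1.479 = 1.1149
σ²_T = Σσ²ᵢ + 2·Σσ_ij = 5.7117 + 2 × 3.3833 = 12.4783
α = (4/3)·(1 − 5.7117/12.4783) = 0.723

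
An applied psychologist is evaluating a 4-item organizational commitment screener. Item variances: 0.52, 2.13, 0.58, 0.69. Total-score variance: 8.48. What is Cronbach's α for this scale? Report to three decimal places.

Σσ²ᵢ = 0.52 + 2.13 + 0.58 + 0.69 = 3.92
α = (k/(k−1))·(1 − Σσ²ᵢ/σ²_total) = (4/3)·(1 − 3.92/8.48) = 0.717

α = 0.717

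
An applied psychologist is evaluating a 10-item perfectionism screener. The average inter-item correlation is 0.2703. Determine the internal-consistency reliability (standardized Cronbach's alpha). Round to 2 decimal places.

Standardized α = k·r̄ / (1 + (k−1)·r̄) = 10 × 0.2703 / (1 + 9 × 0.2703)
  = 2.7030 / 3.4327 = 0.79

α = 0.79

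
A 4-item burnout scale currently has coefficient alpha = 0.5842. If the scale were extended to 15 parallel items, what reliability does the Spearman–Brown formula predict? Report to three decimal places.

predicted reliability = 0.840

Length factor m = 15/4 = 3.7500
α' = m·α / (1 + (m−1)·α)
   = 15/4 × 0.5842 / (1 + (15/4 − 1) × 0.5842)
   = 2.1908 / 2.6066 = 0.840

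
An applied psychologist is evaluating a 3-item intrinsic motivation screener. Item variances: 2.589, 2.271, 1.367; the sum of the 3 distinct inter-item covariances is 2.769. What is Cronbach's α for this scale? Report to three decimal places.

Cronbach's α = 0.706

Σσᵢ² = 2.589 + 2.271 + 1.367 = 6.227
Sum of distinct covariances = 2.769
total variance = Σσᵢ² + 2·Σcov = 6.227 + 2 × 2.769 = 11.765
α = (3/2)·(1 − 6.227/11.765) = 0.706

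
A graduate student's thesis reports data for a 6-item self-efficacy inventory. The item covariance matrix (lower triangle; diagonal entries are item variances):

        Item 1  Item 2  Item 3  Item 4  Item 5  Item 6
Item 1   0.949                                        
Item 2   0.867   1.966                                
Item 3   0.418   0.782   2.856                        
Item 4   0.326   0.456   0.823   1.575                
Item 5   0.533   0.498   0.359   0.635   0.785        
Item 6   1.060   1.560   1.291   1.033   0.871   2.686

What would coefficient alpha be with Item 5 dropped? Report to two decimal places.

Remaining items: Item 1, Item 2, Item 3, Item 4, Item 6 (k = 5).
Σσᵢ² = 0.949 + 1.966 + 2.856 + 1.575 + 2.686 = 10.032
total variance = 10.032 + 2 × 8.616 = 27.264
α (item deleted) = (5/4)·(1 − 10.032/27.264) = 0.79

α = 0.79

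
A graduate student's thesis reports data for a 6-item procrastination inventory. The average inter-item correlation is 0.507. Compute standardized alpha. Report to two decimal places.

standardized alpha = 0.86

Standardized α = k·r̄ / (1 + (k−1)·r̄) = 6 × 0.507 / (1 + 5 × 0.507)
  = 3.0420 / 3.5350 = 0.86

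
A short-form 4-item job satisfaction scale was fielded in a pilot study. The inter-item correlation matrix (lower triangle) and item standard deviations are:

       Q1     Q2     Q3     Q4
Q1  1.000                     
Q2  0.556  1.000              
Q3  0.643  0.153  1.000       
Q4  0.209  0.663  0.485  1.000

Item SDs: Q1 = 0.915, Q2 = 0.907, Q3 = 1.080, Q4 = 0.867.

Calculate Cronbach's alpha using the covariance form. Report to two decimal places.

Σσ²ᵢ = 0.915² + 0.907² + 1.080² + 0.867² = 3.5780
Covariances σ_ij = r_ij · s_i · s_j:
  σ(Q1,Q2) = 0.556 × 0.915 × 0.907 = 0.4614
  σ(Q1,Q3) = 0.643 × 0.915 × 1.080 = 0.6354
  σ(Q1,Q4) = 0.209 × 0.915 × 0.867 = 0.1658
  σ(Q2,Q3) = 0.153 × 0.907 × 1.080 = 0.1499
  σ(Q2,Q4) = 0.663 × 0.907 × 0.867 = 0.5214
  σ(Q3,Q4) = 0.485 × 1.080 × 0.867 = 0.4541
σ²_T = Σσ²ᵢ + 2·Σσ_ij = 3.5780 + 2 × 2.3880 = 8.3540
α = (4/3)·(1 − 3.5780/8.3540) = 0.76

α = 0.76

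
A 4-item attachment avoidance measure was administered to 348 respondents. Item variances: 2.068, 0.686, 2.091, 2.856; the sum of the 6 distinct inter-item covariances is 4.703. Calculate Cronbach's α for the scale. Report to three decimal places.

Cronbach's α = 0.733

Σσᵢ² = 2.068 + 0.686 + 2.091 + 2.856 = 7.701
Sum of distinct covariances = 4.703
σ²_total = Σσᵢ² + 2·Σcov = 7.701 + 2 × 4.703 = 17.107
α = (4/3)·(1 − 7.701/17.107) = 0.733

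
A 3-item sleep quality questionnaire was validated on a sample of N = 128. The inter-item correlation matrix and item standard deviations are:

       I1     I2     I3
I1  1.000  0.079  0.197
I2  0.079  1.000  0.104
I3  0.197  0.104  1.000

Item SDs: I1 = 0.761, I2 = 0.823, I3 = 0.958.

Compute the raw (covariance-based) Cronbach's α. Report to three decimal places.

Σσ²ᵢ = 0.761² + 0.823² + 0.958² = 2.1742
Covariances σ_ij = r_ij · s_i · s_j:
  σ(I1,I2) = 0.079 × 0.761 × 0.823 = 0.0495
  σ(I1,I3) = 0.197 × 0.761 × 0.958 = 0.1436
  σ(I2,I3) = 0.104 × 0.823 × 0.958 = 0.0820
σ²_T = Σσ²ᵢ + 2·Σσ_ij = 2.1742 + 2 × 0.2751 = 2.7244
α = (3/2)·(1 − 2.1742/2.7244) = 0.303

Cronbach's α = 0.303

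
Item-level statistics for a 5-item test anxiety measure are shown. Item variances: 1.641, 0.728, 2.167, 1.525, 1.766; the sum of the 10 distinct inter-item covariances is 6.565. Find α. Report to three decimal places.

α = 0.783

Σσ²ᵢ = 1.641 + 0.728 + 2.167 + 1.525 + 1.766 = 7.827
Sum of distinct covariances = 6.565
σ²_T = Σσ²ᵢ + 2·Σcov = 7.827 + 2 × 6.565 = 20.957
α = (5/4)·(1 − 7.827/20.957) = 0.783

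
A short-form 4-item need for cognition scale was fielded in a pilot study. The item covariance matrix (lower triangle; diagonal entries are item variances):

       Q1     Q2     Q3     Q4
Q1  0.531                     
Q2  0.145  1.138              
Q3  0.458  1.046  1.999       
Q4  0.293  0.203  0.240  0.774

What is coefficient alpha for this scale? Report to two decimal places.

coefficient alpha = 0.69

sum of item variances = 0.531 + 1.138 + 1.999 + 0.774 = 4.442
Sum of the distinct covariances = 2.385
σ²_T = 4.442 + 2 × 2.385 = 9.212
α = (k/(k−1))·(1 − sum of item variances/σ²_T) = (4/3)·(1 − 4.442/9.212) = 0.69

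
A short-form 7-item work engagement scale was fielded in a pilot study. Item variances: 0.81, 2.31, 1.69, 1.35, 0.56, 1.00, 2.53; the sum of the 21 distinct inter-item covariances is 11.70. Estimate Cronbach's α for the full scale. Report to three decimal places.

α = 0.811

Σσ²ᵢ = 0.81 + 2.31 + 1.69 + 1.35 + 0.56 + 1.00 + 2.53 = 10.25
Sum of distinct covariances = 11.70
σ²_T = Σσ²ᵢ + 2·Σcov = 10.25 + 2 × 11.70 = 33.65
α = (7/6)·(1 − 10.25/33.65) = 0.811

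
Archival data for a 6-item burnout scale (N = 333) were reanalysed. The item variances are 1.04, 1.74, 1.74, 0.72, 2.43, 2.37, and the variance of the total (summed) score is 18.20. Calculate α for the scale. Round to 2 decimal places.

Σσ²ᵢ = 1.04 + 1.74 + 1.74 + 0.72 + 2.43 + 2.37 = 10.04
α = (k/(k−1))·(1 − Σσ²ᵢ/σ²_T) = (6/5)·(1 − 10.04/18.20) = 0.54

α = 0.54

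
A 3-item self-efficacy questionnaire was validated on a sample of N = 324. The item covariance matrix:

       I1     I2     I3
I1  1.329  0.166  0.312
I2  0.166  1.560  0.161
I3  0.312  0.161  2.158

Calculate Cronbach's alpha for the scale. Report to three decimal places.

sum of item variances = 1.329 + 1.560 + 2.158 = 5.047
Sum of off-diagonal covariances = 0.639
σ²_total = 5.047 + 2 × 0.639 = 6.325
α = (k/(k−1))·(1 − sum of item variances/σ²_total) = (3/2)·(1 − 5.047/6.325) = 0.303

Cronbach's alpha = 0.303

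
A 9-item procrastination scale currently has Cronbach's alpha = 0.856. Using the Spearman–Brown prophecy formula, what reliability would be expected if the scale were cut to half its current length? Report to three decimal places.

Length factor m = 1/2
α' = m·α / (1 − (1−m)·α)
   = 1/2 × 0.856 / (1 − (1 − 1/2) × 0.856)
   = 0.4280 / 0.5720 = 0.748

predicted reliability = 0.748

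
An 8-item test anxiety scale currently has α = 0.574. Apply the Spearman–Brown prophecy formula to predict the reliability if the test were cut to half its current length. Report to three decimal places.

predicted reliability = 0.403

Length factor m = 1/2
α' = m·α / (1 − (1−m)·α)
   = 1/2 × 0.574 / (1 − (1 − 1/2) × 0.574)
   = 0.2870 / 0.7130 = 0.403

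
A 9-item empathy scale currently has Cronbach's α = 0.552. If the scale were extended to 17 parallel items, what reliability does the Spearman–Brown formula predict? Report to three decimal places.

Length factor m = 17/9 = 1.8889
α' = m·α / (1 + (m−1)·α)
   = 17/9 × 0.552 / (1 + (17/9 − 1) × 0.552)
   = 1.0427 / 1.4907 = 0.699

predicted reliability = 0.699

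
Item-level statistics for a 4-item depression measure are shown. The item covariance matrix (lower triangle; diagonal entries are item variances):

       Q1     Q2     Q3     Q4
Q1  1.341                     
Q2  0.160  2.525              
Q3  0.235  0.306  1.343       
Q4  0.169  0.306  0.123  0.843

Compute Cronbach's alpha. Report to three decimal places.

sum of item variances = 1.341 + 2.525 + 1.343 + 0.843 = 6.052
Sum of the distinct covariances = 1.299
σ²_total = 6.052 + 2 × 1.299 = 8.650
α = (k/(k−1))·(1 − sum of item variances/σ²_total) = (4/3)·(1 − 6.052/8.650) = 0.400

Cronbach's alpha = 0.400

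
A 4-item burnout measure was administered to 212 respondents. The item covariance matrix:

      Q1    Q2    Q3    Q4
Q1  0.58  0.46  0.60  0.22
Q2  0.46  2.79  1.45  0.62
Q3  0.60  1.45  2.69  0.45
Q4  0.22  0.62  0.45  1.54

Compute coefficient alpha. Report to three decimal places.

α = 0.667

Σσ²ᵢ = 0.58 + 2.79 + 2.69 + 1.54 = 7.60
Σ_{i<j} σ_ij = 3.80
σ²_total = 7.60 + 2 × 3.80 = 15.20
α = (k/(k−1))·(1 − Σσ²ᵢ/σ²_total) = (4/3)·(1 − 7.60/15.20) = 0.667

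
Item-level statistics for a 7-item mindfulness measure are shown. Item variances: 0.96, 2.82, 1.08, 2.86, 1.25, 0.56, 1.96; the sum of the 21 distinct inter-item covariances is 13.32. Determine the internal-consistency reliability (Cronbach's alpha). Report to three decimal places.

α = 0.815

Σσ²ᵢ = 0.96 + 2.82 + 1.08 + 2.86 + 1.25 + 0.56 + 1.96 = 11.49
Sum of distinct covariances = 13.32
σ²_total = Σσ²ᵢ + 2·Σcov = 11.49 + 2 × 13.32 = 38.13
α = (7/6)·(1 − 11.49/38.13) = 0.815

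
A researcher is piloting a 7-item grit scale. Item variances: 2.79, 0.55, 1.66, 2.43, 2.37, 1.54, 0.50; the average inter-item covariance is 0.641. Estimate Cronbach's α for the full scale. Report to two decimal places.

α = 0.81

sum of item variances = 2.79 + 0.55 + 1.66 + 2.43 + 2.37 + 1.54 + 0.50 = 11.84
Sum of the 21 distinct covariances = 21 × 0.641 = 13.461
σ²_T = sum of item variances + 2·Σcov = 11.84 + 2 × 13.461 = 38.762
α = (7/6)·(1 − 11.84/38.762) = 0.81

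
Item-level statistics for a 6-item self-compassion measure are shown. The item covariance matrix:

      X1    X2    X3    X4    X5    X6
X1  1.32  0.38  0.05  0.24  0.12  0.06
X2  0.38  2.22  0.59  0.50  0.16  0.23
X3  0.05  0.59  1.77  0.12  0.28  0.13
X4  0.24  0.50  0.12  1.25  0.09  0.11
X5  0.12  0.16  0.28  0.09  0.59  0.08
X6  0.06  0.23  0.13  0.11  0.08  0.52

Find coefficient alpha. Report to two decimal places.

coefficient alpha = 0.54

sum of item variances = 1.32 + 2.22 + 1.77 + 1.25 + 0.59 + 0.52 = 7.67
Σ_{i<j} σ_ij = 3.14
σ²_T = 7.67 + 2 × 3.14 = 13.95
α = (k/(k−1))·(1 − sum of item variances/σ²_T) = (6/5)·(1 − 7.67/13.95) = 0.54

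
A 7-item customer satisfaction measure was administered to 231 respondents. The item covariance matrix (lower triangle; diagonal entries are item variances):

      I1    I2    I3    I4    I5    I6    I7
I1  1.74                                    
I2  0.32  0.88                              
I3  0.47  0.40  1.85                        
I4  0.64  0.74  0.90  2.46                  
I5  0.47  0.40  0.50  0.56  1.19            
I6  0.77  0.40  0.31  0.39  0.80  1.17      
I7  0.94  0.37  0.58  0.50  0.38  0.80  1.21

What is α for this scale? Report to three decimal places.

α = 0.804

sum of item variances = 1.74 + 0.88 + 1.85 + 2.46 + 1.19 + 1.17 + 1.21 = 10.50
Sum of the distinct covariances = 11.64
σ²_T = 10.50 + 2 × 11.64 = 33.78
α = (k/(k−1))·(1 − sum of item variances/σ²_T) = (7/6)·(1 − 10.50/33.78) = 0.804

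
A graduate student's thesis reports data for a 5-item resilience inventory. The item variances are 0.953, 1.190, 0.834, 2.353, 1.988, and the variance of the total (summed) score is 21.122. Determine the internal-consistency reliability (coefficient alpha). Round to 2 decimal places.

coefficient alpha = 0.82

sum of item variances = 0.953 + 1.190 + 0.834 + 2.353 + 1.988 = 7.318
α = (k/(k−1))·(1 − sum of item variances/total variance) = (5/4)·(1 − 7.318/21.122) = 0.82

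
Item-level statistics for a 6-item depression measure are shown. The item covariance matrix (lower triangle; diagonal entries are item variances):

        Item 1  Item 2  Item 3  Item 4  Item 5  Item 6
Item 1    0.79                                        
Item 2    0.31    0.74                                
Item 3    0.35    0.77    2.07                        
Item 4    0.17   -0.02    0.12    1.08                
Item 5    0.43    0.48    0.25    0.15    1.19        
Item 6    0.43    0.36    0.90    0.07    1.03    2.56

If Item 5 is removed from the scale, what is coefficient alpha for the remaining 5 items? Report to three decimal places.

coefficient alpha = 0.611

Remaining items: Item 1, Item 2, Item 3, Item 4, Item 6 (k = 5).
ΣVar(i) = 0.79 + 0.74 + 2.07 + 1.08 + 2.56 = 7.24
total variance = 7.24 + 2 × 3.46 = 14.16
α (item deleted) = (5/4)·(1 − 7.24/14.16) = 0.611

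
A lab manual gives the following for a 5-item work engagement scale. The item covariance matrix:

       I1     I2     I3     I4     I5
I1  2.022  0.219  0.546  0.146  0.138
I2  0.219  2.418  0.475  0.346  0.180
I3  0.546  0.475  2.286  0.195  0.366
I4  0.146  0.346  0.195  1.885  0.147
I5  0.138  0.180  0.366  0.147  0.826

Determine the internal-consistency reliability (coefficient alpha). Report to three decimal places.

sum of item variances = 2.022 + 2.418 + 2.286 + 1.885 + 0.826 = 9.437
Σ_{i<j} σ_ij = 2.758
Var(T) = 9.437 + 2 × 2.758 = 14.953
α = (k/(k−1))·(1 − sum of item variances/Var(T)) = (5/4)·(1 − 9.437/14.953) = 0.461

coefficient alpha = 0.461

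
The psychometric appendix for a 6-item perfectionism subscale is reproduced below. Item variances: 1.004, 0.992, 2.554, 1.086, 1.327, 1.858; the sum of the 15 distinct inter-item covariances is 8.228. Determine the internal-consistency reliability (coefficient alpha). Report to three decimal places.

α = 0.781

sum of item variances = 1.004 + 0.992 + 2.554 + 1.086 + 1.327 + 1.858 = 8.821
Sum of distinct covariances = 8.228
σ²_total = sum of item variances + 2·Σcov = 8.821 + 2 × 8.228 = 25.277
α = (6/5)·(1 − 8.821/25.277) = 0.781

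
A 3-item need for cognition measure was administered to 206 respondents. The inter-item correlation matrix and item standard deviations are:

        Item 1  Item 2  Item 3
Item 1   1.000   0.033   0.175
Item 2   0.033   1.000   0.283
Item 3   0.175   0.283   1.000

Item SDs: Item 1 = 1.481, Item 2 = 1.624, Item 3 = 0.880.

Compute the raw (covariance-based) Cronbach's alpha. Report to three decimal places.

α = 0.304

Σσ²ᵢ = 1.481² + 1.624² + 0.880² = 5.6051
Covariances σ_ij = r_ij · s_i · s_j:
  σ(Item 1,Item 2) = 0.033 × 1.481 × 1.624 = 0.0794
  σ(Item 1,Item 3) = 0.175 × 1.481 × 0.880 = 0.2281
  σ(Item 2,Item 3) = 0.283 × 1.624 × 0.880 = 0.4044
σ²_T = Σσ²ᵢ + 2·Σσ_ij = 5.6051 + 2 × 0.7119 = 7.0289
α = (3/2)·(1 − 5.6051/7.0289) = 0.304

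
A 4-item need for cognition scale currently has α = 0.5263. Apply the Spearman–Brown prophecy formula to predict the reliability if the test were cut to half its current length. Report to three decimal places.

predicted reliability = 0.357

Length factor m = 1/2
α' = m·α / (1 − (1−m)·α)
   = 1/2 × 0.5263 / (1 − (1 − 1/2) × 0.5263)
   = 0.2631 / 0.7369 = 0.357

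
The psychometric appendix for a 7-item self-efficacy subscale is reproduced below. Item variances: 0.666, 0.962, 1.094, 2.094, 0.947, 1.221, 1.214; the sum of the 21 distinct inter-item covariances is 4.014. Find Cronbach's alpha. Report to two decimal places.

Σσ²ᵢ = 0.666 + 0.962 + 1.094 + 2.094 + 0.947 + 1.221 + 1.214 = 8.198
Sum of distinct covariances = 4.014
total variance = Σσ²ᵢ + 2·Σcov = 8.198 + 2 × 4.014 = 16.226
α = (7/6)·(1 − 8.198/16.226) = 0.58

α = 0.58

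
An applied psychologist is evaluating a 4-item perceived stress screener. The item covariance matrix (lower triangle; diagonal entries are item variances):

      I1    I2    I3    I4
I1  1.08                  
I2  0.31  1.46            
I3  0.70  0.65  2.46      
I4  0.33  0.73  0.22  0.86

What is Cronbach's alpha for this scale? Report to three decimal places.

sum of item variances = 1.08 + 1.46 + 2.46 + 0.86 = 5.86
Σ_{i<j} σ_ij = 2.94
σ²_T = 5.86 + 2 × 2.94 = 11.74
α = (k/(k−1))·(1 − sum of item variances/σ²_T) = (4/3)·(1 − 5.86/11.74) = 0.668

Cronbach's alpha = 0.668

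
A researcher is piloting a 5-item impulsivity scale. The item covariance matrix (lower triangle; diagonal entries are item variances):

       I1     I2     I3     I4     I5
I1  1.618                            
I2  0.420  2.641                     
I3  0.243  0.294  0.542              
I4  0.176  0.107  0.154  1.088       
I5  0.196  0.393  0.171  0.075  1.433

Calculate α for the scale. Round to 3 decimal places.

α = 0.473

Σσ²ᵢ = 1.618 + 2.641 + 0.542 + 1.088 + 1.433 = 7.322
Sum of off-diagonal covariances = 2.229
Var(T) = 7.322 + 2 × 2.229 = 11.780
α = (k/(k−1))·(1 − Σσ²ᵢ/Var(T)) = (5/4)·(1 − 7.322/11.780) = 0.473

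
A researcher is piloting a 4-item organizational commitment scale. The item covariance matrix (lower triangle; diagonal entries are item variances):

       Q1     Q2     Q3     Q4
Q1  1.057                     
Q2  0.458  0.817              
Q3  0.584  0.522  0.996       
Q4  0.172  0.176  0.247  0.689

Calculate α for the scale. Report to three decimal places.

Σσ²ᵢ = 1.057 + 0.817 + 0.996 + 0.689 = 3.559
Sum of off-diagonal covariances = 2.159
Var(T) = 3.559 + 2 × 2.159 = 7.877
α = (k/(k−1))·(1 − Σσ²ᵢ/Var(T)) = (4/3)·(1 − 3.559/7.877) = 0.731

α = 0.731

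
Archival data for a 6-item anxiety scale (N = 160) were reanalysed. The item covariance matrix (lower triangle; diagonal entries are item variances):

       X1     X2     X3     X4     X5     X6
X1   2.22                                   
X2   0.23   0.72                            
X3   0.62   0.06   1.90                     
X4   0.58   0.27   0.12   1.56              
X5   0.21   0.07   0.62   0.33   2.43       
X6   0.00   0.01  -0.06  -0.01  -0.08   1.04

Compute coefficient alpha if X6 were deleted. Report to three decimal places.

α = 0.517

Remaining items: X1, X2, X3, X4, X5 (k = 5).
Σσ²ᵢ = 2.22 + 0.72 + 1.90 + 1.56 + 2.43 = 8.83
σ²_T = 8.83 + 2 × 3.11 = 15.05
α (item deleted) = (5/4)·(1 − 8.83/15.05) = 0.517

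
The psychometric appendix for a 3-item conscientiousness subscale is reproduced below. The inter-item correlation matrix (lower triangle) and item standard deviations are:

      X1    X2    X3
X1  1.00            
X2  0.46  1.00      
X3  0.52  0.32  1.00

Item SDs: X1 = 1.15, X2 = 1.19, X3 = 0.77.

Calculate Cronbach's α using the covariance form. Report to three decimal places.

α = 0.680

Σσ²ᵢ = 1.15² + 1.19² + 0.77² = 3.3315
Covariances σ_ij = r_ij · s_i · s_j:
  σ(X1,X2) = 0.46 × 1.15 × 1.19 = 0.6295
  σ(X1,X3) = 0.52 × 1.15 × 0.77 = 0.4605
  σ(X2,X3) = 0.32 × 1.19 × 0.77 = 0.2932
σ²_T = Σσ²ᵢ + 2·Σσ_ij = 3.3315 + 2 × 1.3832 = 6.0979
α = (3/2)·(1 − 3.3315/6.0979) = 0.680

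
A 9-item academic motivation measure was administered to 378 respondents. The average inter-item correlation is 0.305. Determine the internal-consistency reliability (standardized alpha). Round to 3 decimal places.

α = 0.798

Standardized α = k·r̄ / (1 + (k−1)·r̄) = 9 × 0.305 / (1 + 8 × 0.305)
  = 2.7450 / 3.4400 = 0.798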